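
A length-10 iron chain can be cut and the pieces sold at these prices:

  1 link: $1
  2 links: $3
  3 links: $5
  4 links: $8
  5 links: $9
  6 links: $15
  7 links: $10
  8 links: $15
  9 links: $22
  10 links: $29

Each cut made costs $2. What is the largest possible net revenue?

29

Consider every possible first cut. net[k] is the best of p[i]+net[k−i] over all sellable i≤k, charging 2 whenever i<k.
net[1] = 1
net[2] = 3
net[3] = 5
net[4] = 8
net[5] = 9
net[6] = 15
net[7] = 14  (first piece 1, then net[6]=15)
net[8] = 16  (first piece 2, then net[6]=15)
net[9] = 22
net[10] = 29
Best is to make no cuts and sell whole for $29.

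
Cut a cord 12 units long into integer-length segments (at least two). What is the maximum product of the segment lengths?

81

Define P[k] = max over 1≤i<k of i · max(k−i, P[k−i]); the inner max lets the remainder stay uncut if that's better.
P[2] = 1·max(1,0) = 1·1 = 1
P[3] = max(1·2, 2·1) = 2
P[4] = max(1·3, 2·2, 3·1) = 4
P[5] = max(1·4, 2·3, 3·2, 4·1) = 6
P[6] = max(1·6, 2·4, 3·3, 4·2, 5·1) = 9
P[7] = max(1·9, 2·6, 3·4, 4·3, 5·2, 6·1) = 12
P[8] = max(1·12, 2·9, 3·6, …, 6·2, 7·1) = 18
P[9] = max(1·18, 2·12, 3·9, …, 7·2, 8·1) = 27
P[10] = max(1·27, 2·18, 3·12, …, 8·2, 9·1) = 36
P[11] = max(1·36, 2·27, 3·18, …, 9·2, 10·1) = 54
P[12] = max(1·54, 2·36, 3·27, …, 10·2, 11·1) = 81
One optimal split: 3 + 3 + 3 + 3; product 3·3·3·3 = 81.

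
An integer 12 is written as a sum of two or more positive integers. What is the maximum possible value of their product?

81

Let P[k] be the best product for length k (with at least one cut). For each first piece i, the rest contributes max(k−i, P[k−i]).
P[2] = 1*max(1,0) = 1*1 = 1
P[3] = 1*max(2,1) = 1*2 = 2
P[4] = 2*max(2,1) = 2*2 = 4
P[5] = 2*max(3,2) = 2*3 = 6
P[6] = 3*max(3,2) = 3*3 = 9
P[7] = 2*max(5,6) = 2*6 = 12
P[8] = 2*max(6,9) = 2*9 = 18
P[9] = 3*max(6,9) = 3*9 = 27
P[10] = 2*max(8,18) = 2*18 = 36
P[11] = 2*max(9,27) = 2*27 = 54
P[12] = 3*max(9,27) = 3*27 = 81
One optimal split: 3 + 3 + 3 + 3; product 3*3*3*3 = 81.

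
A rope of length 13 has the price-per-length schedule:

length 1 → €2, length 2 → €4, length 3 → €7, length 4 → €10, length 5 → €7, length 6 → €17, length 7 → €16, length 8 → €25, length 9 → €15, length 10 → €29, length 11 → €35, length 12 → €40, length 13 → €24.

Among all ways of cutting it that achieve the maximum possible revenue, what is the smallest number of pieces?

Build r[k] bottom-up: r[k] = max over allowed piece i of (p[i] + r[k−i]).
r[1] = 2
r[2] = max(2+2, 4+0) = 4
r[3] = max(2+4, 4+2, 7+0) = 7
r[4] = max(2+7, 4+4, 7+2, 10+0) = 10
r[5] = max(2+10, 4+7, 7+4, 10+2, 7+0) = 12
r[6] = max(2+12, 4+10, 7+7, 10+4, 7+2, 17+0) = 17
r[7] = max(2+17, 4+12, 7+10, …, 17+2, 16+0) = 19
r[8] = max(2+19, 4+17, 7+12, …, 16+2, 25+0) = 25
r[9] = max(2+25, 4+19, 7+17, …, 25+2, 15+0) = 27
r[10] = max(2+27, 4+25, 7+19, …, 15+2, 29+0) = 29
r[11] = max(2+29, 4+27, 7+25, …, 29+2, 35+0) = 35
r[12] = max(2+35, 4+29, 7+27, …, 35+2, 40+0) = 40
r[13] = max(2+40, 4+35, 7+29, …, 40+2, 24+0) = 42
Maximum revenue is €42.
Now minimize piece count subject to staying optimal: for each k, pieces[k] = 1 + min over i with p[i]+r[k−i]=r[k] of pieces[k−i].
pieces[10] = 1
pieces[11] = 1
pieces[12] = 1
pieces[13] = 2

2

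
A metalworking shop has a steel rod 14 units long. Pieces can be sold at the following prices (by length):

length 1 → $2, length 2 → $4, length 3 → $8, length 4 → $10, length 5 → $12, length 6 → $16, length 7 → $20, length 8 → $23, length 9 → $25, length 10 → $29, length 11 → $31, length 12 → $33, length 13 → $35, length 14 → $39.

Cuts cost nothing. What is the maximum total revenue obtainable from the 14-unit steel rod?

Let R[k] be the best obtainable value from length k. For each k, try every first piece i and keep the best of price[i] + R[k−i].
R[1] = 2
R[2] = 4  (first piece 1, then R[1]=2)
R[3] = 8
R[4] = 10  (first piece 1, then R[3]=8)
R[5] = 12  (first piece 1, then R[4]=10)
R[6] = 16  (first piece 3, then R[3]=8)
R[7] = 20
R[8] = 23
R[9] = 25  (first piece 1, then R[8]=23)
R[10] = 29
R[11] = 31  (first piece 1, then R[10]=29)
R[12] = 33  (first piece 1, then R[11]=31)
R[13] = 37  (first piece 3, then R[10]=29)
R[14] = 40  (first piece 7, then R[7]=20)
One optimal cutting: 7 + 7 → $20 + $20 = $40.

40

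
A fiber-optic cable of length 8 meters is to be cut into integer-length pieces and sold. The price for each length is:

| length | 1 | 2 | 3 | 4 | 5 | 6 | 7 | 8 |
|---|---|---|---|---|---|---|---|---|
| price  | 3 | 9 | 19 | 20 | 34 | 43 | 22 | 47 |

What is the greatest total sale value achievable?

53

Consider every possible first cut. r[k] is the best of p[i]+r[k−i] over all sellable i≤k.
r[1] = 3
r[2] = max(3+3, 9+0) = 9
r[3] = max(3+9, 9+3, 19+0) = 19
r[4] = max(3+19, 9+9, 19+3, 20+0) = 22
r[5] = max(3+22, 9+19, 19+9, 20+3, 34+0) = 34
r[6] = max(3+34, 9+22, 19+19, 20+9, 34+3, 43+0) = 43
r[7] = max(3+43, 9+34, 19+22, …, 43+3, 22+0) = 46
r[8] = max(3+46, 9+43, 19+34, …, 22+3, 47+0) = 53
One optimal cutting: 5 + 3 → $34 + $19 = $53.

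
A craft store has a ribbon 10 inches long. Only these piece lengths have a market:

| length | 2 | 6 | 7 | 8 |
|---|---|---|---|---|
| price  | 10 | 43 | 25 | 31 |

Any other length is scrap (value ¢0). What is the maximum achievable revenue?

Build best[k] bottom-up: best[k] = max over allowed piece i of (p[i] + best[k−i]).
best[1] = 0
best[2] = 10
best[3] = 10
best[4] = 20  (first piece 2, then best[2]=10)
best[5] = 20
best[6] = 43
best[7] = 43
best[8] = 53  (first piece 2, then best[6]=43)
best[9] = 53
best[10] = 63  (first piece 2, then best[8]=53)
One optimal cutting: 6 + 2 + 2 → ¢63.

63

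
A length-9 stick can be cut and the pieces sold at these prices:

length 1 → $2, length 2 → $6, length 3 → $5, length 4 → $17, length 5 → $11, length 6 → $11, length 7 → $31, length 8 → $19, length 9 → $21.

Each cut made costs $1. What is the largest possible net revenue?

36

Consider every possible first cut. r[k] is the best of p[i]+r[k−i] over all sellable i≤k, charging 1 whenever i<k.
r[1] = 2
r[2] = 6
r[3] = 7  (first piece 1, then r[2]=6)
r[4] = 17
r[5] = 18  (first piece 1, then r[4]=17)
r[6] = 22  (first piece 2, then r[4]=17)
r[7] = 31
r[8] = 33  (first piece 4, then r[4]=17)
r[9] = 36  (first piece 2, then r[7]=31)
One optimal plan: pieces 7 + 2 (1 cut) → $37 − $1 = $36.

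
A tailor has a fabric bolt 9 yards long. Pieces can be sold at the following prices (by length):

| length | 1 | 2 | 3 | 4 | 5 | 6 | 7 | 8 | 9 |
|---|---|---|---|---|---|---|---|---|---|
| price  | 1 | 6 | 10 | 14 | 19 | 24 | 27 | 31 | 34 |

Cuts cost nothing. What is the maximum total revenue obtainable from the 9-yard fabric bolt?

Let R[k] be the best obtainable value from length k. For each k, try every first piece i and keep the best of price[i] + R[k−i].
R[1] = 1
R[2] = max(1+1, 6+0) = 6
R[3] = max(1+6, 6+1, 10+0) = 10
R[4] = max(1+10, 6+6, 10+1, 14+0) = 14
R[5] = max(1+14, 6+10, 10+6, 14+1, 19+0) = 19
R[6] = max(1+19, 6+14, 10+10, 14+6, 19+1, 24+0) = 24
R[7] = max(1+24, 6+19, 10+14, …, 24+1, 27+0) = 27
R[8] = max(1+27, 6+24, 10+19, …, 27+1, 31+0) = 31
R[9] = max(1+31, 6+27, 10+24, …, 31+1, 34+0) = 34
One optimal cutting: 6 + 3 → $24 + $10 = $34.

34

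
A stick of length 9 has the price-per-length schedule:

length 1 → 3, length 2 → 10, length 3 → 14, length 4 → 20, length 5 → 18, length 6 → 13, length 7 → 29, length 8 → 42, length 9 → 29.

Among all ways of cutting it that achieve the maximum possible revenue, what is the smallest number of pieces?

Let r[k] be the best obtainable value from length k. For each k, try every first piece i and keep the best of price[i] + r[k−i].
r[1] = 3
r[2] = 10
r[3] = 14
r[4] = 20  (first piece 2, then r[2]=10)
r[5] = 24  (first piece 2, then r[3]=14)
r[6] = 30  (first piece 2, then r[4]=20)
r[7] = 34  (first piece 2, then r[5]=24)
r[8] = 42
r[9] = 45  (first piece 1, then r[8]=42)
Maximum revenue is 45.
Now minimize piece count subject to staying optimal: for each k, pieces[k] = 1 + min over i with p[i]+r[k−i]=r[k] of pieces[k−i].
pieces[6] = 2
pieces[7] = 2
pieces[8] = 1
pieces[9] = 2

2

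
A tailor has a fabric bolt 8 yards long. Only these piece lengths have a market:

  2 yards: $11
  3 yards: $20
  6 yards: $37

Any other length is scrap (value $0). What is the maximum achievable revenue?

Build best[k] bottom-up: best[k] = max over allowed piece i of (p[i] + best[k−i]).
best[1] = 0
best[2] = 11
best[3] = 20
best[4] = 22  (first piece 2, then best[2]=11)
best[5] = 31  (first piece 2, then best[3]=20)
best[6] = 40  (first piece 3, then best[3]=20)
best[7] = 42  (first piece 2, then best[5]=31)
best[8] = 51  (first piece 2, then best[6]=40)
One optimal cutting: 3 + 3 + 2 → $51.

51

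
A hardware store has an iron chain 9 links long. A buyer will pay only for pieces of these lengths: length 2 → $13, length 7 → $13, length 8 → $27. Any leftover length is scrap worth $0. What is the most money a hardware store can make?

Let r[k] be the best obtainable value from length k. For each k, try every first piece i and keep the best of price[i] + r[k−i].
r[1] = 0
r[2] = 13
r[3] = 13
r[4] = 26  (first piece 2, then r[2]=13)
r[5] = 26
r[6] = 39  (first piece 2, then r[4]=26)
r[7] = 39
r[8] = 52  (first piece 2, then r[6]=39)
r[9] = 52
One optimal cutting: pieces 2 + 2 + 2 + 2 with 1 link of scrap → $52.

52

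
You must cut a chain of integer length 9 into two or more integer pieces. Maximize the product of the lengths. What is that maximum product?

Define m[k] = max over 1≤i<k of i · max(k−i, m[k−i]); the inner max lets the remainder stay uncut if that's better.
m[2] = 1×max(1,0) = 1×1 = 1
m[3] = max(1×2, 2×1) = 2
m[4] = max(1×3, 2×2, 3×1) = 4
m[5] = max(1×4, 2×3, 3×2, 4×1) = 6
m[6] = max(1×6, 2×4, 3×3, 4×2, 5×1) = 9
m[7] = max(1×9, 2×6, 3×4, 4×3, 5×2, 6×1) = 12
m[8] = max(1×12, 2×9, 3×6, …, 6×2, 7×1) = 18
m[9] = max(1×18, 2×12, 3×9, …, 7×2, 8×1) = 27
One optimal split: 3 + 3 + 3; product 3×3×3 = 27.

27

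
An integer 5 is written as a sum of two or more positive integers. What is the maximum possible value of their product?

6

Fill prod[k] for k=2..5: at each k try every first piece i and multiply by the better of (k−i) uncut or prod[k−i].
prod[2] = 1*max(1,0) = 1*1 = 1
prod[3] = max(1*2, 2*1) = 2
prod[4] = max(1*3, 2*2, 3*1) = 4
prod[5] = max(1*4, 2*3, 3*2, 4*1) = 6
One optimal split: 3 + 2; product 3*2 = 6.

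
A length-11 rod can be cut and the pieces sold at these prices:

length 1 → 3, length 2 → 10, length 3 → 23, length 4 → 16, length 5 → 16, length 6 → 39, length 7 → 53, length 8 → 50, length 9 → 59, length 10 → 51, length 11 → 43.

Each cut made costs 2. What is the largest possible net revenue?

Build v[k] bottom-up: v[k] = max over allowed piece i of (p[i] + v[k−i]) − 2 per cut.
v[1] = 3
v[2] = max(3+3-2, 10+0) = 10
v[3] = max(3+10-2, 10+3-2, 23+0) = 23
v[4] = max(3+23-2, 10+10-2, 23+3-2, 16+0) = 24
v[5] = max(3+24-2, 10+23-2, 23+10-2, 16+3-2, 16+0) = 31
v[6] = max(3+31-2, 10+24-2, 23+23-2, 16+10-2, 16+3-2, 39+0) = 44
v[7] = max(3+44-2, 10+31-2, 23+24-2, …, 39+3-2, 53+0) = 53
v[8] = max(3+53-2, 10+44-2, 23+31-2, …, 53+3-2, 50+0) = 54
v[9] = max(3+54-2, 10+53-2, 23+44-2, …, 50+3-2, 59+0) = 65
v[10] = max(3+65-2, 10+54-2, 23+53-2, …, 59+3-2, 51+0) = 74
v[11] = max(3+74-2, 10+65-2, 23+54-2, …, 51+3-2, 43+0) = 75
One optimal plan: pieces 7 + 3 + 1 (2 cuts) → 79 − 4 = 75.

75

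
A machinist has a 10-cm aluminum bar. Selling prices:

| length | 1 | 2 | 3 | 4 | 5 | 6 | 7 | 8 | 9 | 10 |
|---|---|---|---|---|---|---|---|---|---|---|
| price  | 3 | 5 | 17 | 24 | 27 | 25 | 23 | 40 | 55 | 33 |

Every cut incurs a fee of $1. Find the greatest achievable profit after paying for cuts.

Let net[k] be the best obtainable value from length k. For each k, try every first piece i and keep the best of price[i] + net[k−i] minus the 1 cut fee when i<k.
net[1] = 3
net[2] = max(3+3-1, 5+0) = 5
net[3] = max(3+5-1, 5+3-1, 17+0) = 17
net[4] = max(3+17-1, 5+5-1, 17+3-1, 24+0) = 24
net[5] = max(3+24-1, 5+17-1, 17+5-1, 24+3-1, 27+0) = 27
net[6] = max(3+27-1, 5+24-1, 17+17-1, 24+5-1, 27+3-1, 25+0) = 33
net[7] = max(3+33-1, 5+27-1, 17+24-1, …, 25+3-1, 23+0) = 40
net[8] = max(3+40-1, 5+33-1, 17+27-1, …, 23+3-1, 40+0) = 47
net[9] = max(3+47-1, 5+40-1, 17+33-1, …, 40+3-1, 55+0) = 55
net[10] = max(3+55-1, 5+47-1, 17+40-1, …, 55+3-1, 33+0) = 57
One optimal plan: pieces 9 + 1 (1 cut) → $58 − $1 = $57.

57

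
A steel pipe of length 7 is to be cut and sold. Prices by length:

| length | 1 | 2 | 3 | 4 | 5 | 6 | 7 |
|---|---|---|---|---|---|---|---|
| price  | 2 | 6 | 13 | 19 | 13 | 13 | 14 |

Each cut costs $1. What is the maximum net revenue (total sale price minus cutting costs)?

Let v[k] be the best obtainable value from length k. For each k, try every first piece i and keep the best of price[i] + v[k−i] minus the 1 cut fee when i<k.
v[1] = 2
v[2] = max(2+2-1, 6+0) = 6
v[3] = max(2+6-1, 6+2-1, 13+0) = 13
v[4] = max(2+13-1, 6+6-1, 13+2-1, 19+0) = 19
v[5] = max(2+19-1, 6+13-1, 13+6-1, 19+2-1, 13+0) = 20
v[6] = max(2+20-1, 6+19-1, 13+13-1, 19+6-1, 13+2-1, 13+0) = 25
v[7] = max(2+25-1, 6+20-1, 13+19-1, …, 13+2-1, 14+0) = 31
One optimal plan: pieces 4 + 3 (1 cut) → $32 − $1 = $31.

31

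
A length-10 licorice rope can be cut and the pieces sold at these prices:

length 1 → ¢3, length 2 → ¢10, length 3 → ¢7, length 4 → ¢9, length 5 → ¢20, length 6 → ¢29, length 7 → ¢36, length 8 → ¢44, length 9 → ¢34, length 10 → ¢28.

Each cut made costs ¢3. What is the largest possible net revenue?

Consider every possible first cut. net[k] is the best of p[i]+net[k−i] over all sellable i≤k, charging 3 whenever i<k.
net[1] = 3
net[2] = 10
net[3] = 10  (first piece 1, then net[2]=10)
net[4] = 17  (first piece 2, then net[2]=10)
net[5] = 20
net[6] = 29
net[7] = 36
net[8] = 44
net[9] = 44  (first piece 1, then net[8]=44)
net[10] = 51  (first piece 2, then net[8]=44)
One optimal plan: pieces 8 + 2 (1 cut) → ¢54 − ¢3 = ¢51.

51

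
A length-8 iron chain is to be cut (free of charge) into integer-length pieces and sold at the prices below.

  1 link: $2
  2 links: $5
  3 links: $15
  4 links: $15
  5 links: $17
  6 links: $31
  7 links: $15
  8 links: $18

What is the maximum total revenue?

36

Let v[k] be the best obtainable value from length k. For each k, try every first piece i and keep the best of price[i] + v[k−i].
v[1] = 2
v[2] = max(2+2, 5+0) = 5
v[3] = max(2+5, 5+2, 15+0) = 15
v[4] = max(2+15, 5+5, 15+2, 15+0) = 17
v[5] = max(2+17, 5+15, 15+5, 15+2, 17+0) = 20
v[6] = max(2+20, 5+17, 15+15, 15+5, 17+2, 31+0) = 31
v[7] = max(2+31, 5+20, 15+17, …, 31+2, 15+0) = 33
v[8] = max(2+33, 5+31, 15+20, …, 15+2, 18+0) = 36
One optimal cutting: 6 + 2 → $31 + $5 = $36.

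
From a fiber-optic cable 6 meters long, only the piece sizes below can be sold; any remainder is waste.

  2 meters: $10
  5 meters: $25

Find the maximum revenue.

Build r[k] bottom-up: r[k] = max over allowed piece i of (p[i] + r[k−i]).
r[1] = 0
r[2] = 10
r[3] = 10
r[4] = 20  (first piece 2, then r[2]=10)
r[5] = 25
r[6] = 30  (first piece 2, then r[4]=20)
One optimal cutting: 2 + 2 + 2 → $30.

30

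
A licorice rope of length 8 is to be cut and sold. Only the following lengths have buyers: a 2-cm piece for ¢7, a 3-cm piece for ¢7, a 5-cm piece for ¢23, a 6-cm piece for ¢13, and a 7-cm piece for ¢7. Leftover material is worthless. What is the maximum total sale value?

30

Build f[k] bottom-up: f[k] = max over allowed piece i of (p[i] + f[k−i]).
f[1] = 0
f[2] = 7
f[3] = max(7+0, 7+0) = 7
f[4] = max(7+7, 7+0) = 14
f[5] = max(7+7, 7+7, 23+0) = 23
f[6] = max(7+14, 7+7, 23+0, 13+0) = 23
f[7] = max(7+23, 7+14, 23+7, 13+0, 7+0) = 30
f[8] = max(7+23, 7+23, 23+7, 13+7, 7+0) = 30
One optimal cutting: pieces 5 + 2 with 1 cm of scrap → ¢30.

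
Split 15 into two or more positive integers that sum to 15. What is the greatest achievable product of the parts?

Let P[k] be the best product for length k (with at least one cut). For each first piece i, the rest contributes max(k−i, P[k−i]).
P[2] = 1·max(1,0) = 1·1 = 1
P[3] = max(1·2, 2·1) = 2
P[4] = max(1·3, 2·2, 3·1) = 4
P[5] = max(1·4, 2·3, 3·2, 4·1) = 6
P[6] = max(1·6, 2·4, 3·3, 4·2, 5·1) = 9
P[7] = max(1·9, 2·6, 3·4, 4·3, 5·2, 6·1) = 12
P[8] = max(1·12, 2·9, 3·6, …, 6·2, 7·1) = 18
P[9] = max(1·18, 2·12, 3·9, …, 7·2, 8·1) = 27
P[10] = max(1·27, 2·18, 3·12, …, 8·2, 9·1) = 36
P[11] = max(1·36, 2·27, 3·18, …, 9·2, 10·1) = 54
P[12] = max(1·54, 2·36, 3·27, …, 10·2, 11·1) = 81
P[13] = max(1·81, 2·54, 3·36, …, 11·2, 12·1) = 108
P[14] = max(1·108, 2·81, 3·54, …, 12·2, 13·1) = 162
P[15] = max(1·162, 2·108, 3·81, …, 13·2, 14·1) = 243
One optimal split: 3 + 3 + 3 + 3 + 3; product 3·3·3·3·3 = 243.

243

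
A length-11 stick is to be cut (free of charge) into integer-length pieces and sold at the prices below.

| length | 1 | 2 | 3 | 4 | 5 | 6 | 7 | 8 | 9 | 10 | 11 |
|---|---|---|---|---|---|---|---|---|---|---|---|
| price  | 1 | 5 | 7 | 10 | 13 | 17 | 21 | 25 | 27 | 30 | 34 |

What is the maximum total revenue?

34

Consider every possible first cut. R[k] is the best of p[i]+R[k−i] over all sellable i≤k.
R[1] = 1
R[2] = 5
R[3] = 7
R[4] = 10  (first piece 2, then R[2]=5)
R[5] = 13
R[6] = 17
R[7] = 21
R[8] = 25
R[9] = 27
R[10] = 30  (first piece 2, then R[8]=25)
R[11] = 34
Best is to sell the whole 11-meter piece uncut for 34.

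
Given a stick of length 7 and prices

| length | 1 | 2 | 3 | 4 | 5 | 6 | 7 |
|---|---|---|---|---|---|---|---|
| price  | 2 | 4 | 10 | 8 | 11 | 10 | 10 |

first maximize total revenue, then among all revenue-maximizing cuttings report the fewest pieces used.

3

Let r[k] be the best obtainable value from length k. For each k, try every first piece i and keep the best of price[i] + r[k−i].
r[1] = 2
r[2] = 4  (first piece 1, then r[1]=2)
r[3] = 10
r[4] = 12  (first piece 1, then r[3]=10)
r[5] = 14  (first piece 1, then r[4]=12)
r[6] = 20  (first piece 3, then r[3]=10)
r[7] = 22  (first piece 1, then r[6]=20)
Maximum revenue is €22.
Now minimize piece count subject to staying optimal: for each k, pieces[k] = 1 + min over i with p[i]+r[k−i]=r[k] of pieces[k−i].
pieces[4] = 2
pieces[5] = 2
pieces[6] = 2
pieces[7] = 3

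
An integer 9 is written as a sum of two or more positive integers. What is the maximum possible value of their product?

27

Fill g[k] for k=2..9: at each k try every first piece i and multiply by the better of (k−i) uncut or g[k−i].
g[2] = 1×max(1,0) = 1×1 = 1
g[3] = 1×max(2,1) = 1×2 = 2
g[4] = 2×max(2,1) = 2×2 = 4
g[5] = 2×max(3,2) = 2×3 = 6
g[6] = 3×max(3,2) = 3×3 = 9
g[7] = 2×max(5,6) = 2×6 = 12
g[8] = 2×max(6,9) = 2×9 = 18
g[9] = 3×max(6,9) = 3×9 = 27
One optimal split: 3 + 3 + 3; product 3×3×3 = 27.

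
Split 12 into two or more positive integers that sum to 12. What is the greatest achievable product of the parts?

Define P[k] = max over 1≤i<k of i · max(k−i, P[k−i]); the inner max lets the remainder stay uncut if that's better.
Small cases: P[2]=1, P[3]=2, P[4]=4, P[5]=6.
P[6] = max(1·6, 2·4, 3·3, 4·2, 5·1) = 9
P[7] = max(1·9, 2·6, 3·4, 4·3, 5·2, 6·1) = 12
P[8] = max(1·12, 2·9, 3·6, …, 6·2, 7·1) = 18
P[9] = max(1·18, 2·12, 3·9, …, 7·2, 8·1) = 27
P[10] = max(1·27, 2·18, 3·12, …, 8·2, 9·1) = 36
P[11] = max(1·36, 2·27, 3·18, …, 9·2, 10·1) = 54
P[12] = max(1·54, 2·36, 3·27, …, 10·2, 11·1) = 81
One optimal split: 3 + 3 + 3 + 3; product 3·3·3·3 = 81.

81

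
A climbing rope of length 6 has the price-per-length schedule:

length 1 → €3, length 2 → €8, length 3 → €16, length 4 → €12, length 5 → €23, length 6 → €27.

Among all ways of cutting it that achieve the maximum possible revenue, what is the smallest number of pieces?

2

Consider every possible first cut. r[k] is the best of p[i]+r[k−i] over all sellable i≤k.
r[1] = 3
r[2] = max(3+3, 8+0) = 8
r[3] = max(3+8, 8+3, 16+0) = 16
r[4] = max(3+16, 8+8, 16+3, 12+0) = 19
r[5] = max(3+19, 8+16, 16+8, 12+3, 23+0) = 24
r[6] = max(3+24, 8+19, 16+16, 12+8, 23+3, 27+0) = 32
Maximum revenue is €32.
Now minimize piece count subject to staying optimal: for each k, pieces[k] = 1 + min over i with p[i]+r[k−i]=r[k] of pieces[k−i].
pieces[3] = 1
pieces[4] = 2
pieces[5] = 2
pieces[6] = 2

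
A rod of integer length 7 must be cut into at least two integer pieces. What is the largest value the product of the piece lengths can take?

Let prod[k] be the best product for length k (with at least one cut). For each first piece i, the rest contributes max(k−i, prod[k−i]).
prod[2] = 1*max(1,0) = 1*1 = 1
prod[3] = max(1*2, 2*1) = 2
prod[4] = max(1*3, 2*2, 3*1) = 4
prod[5] = max(1*4, 2*3, 3*2, 4*1) = 6
prod[6] = max(1*6, 2*4, 3*3, 4*2, 5*1) = 9
prod[7] = max(1*9, 2*6, 3*4, 4*3, 5*2, 6*1) = 12
One optimal split: 3 + 2 + 2; product 3*2*2 = 12.

12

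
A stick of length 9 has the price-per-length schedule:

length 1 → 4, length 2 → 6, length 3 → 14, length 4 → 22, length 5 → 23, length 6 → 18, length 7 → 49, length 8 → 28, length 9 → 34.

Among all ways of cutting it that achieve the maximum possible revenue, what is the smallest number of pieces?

3

Consider every possible first cut. r[k] is the best of p[i]+r[k−i] over all sellable i≤k.
r[1] = 4
r[2] = max(4+4, 6+0) = 8
r[3] = max(4+8, 6+4, 14+0) = 14
r[4] = max(4+14, 6+8, 14+4, 22+0) = 22
r[5] = max(4+22, 6+14, 14+8, 22+4, 23+0) = 26
r[6] = max(4+26, 6+22, 14+14, 22+8, 23+4, 18+0) = 30
r[7] = max(4+30, 6+26, 14+22, …, 18+4, 49+0) = 49
r[8] = max(4+49, 6+30, 14+26, …, 49+4, 28+0) = 53
r[9] = max(4+53, 6+49, 14+30, …, 28+4, 34+0) = 57
Maximum revenue is 57.
Now minimize piece count subject to staying optimal: for each k, pieces[k] = 1 + min over i with p[i]+r[k−i]=r[k] of pieces[k−i].
pieces[6] = 3
pieces[7] = 1
pieces[8] = 2
pieces[9] = 3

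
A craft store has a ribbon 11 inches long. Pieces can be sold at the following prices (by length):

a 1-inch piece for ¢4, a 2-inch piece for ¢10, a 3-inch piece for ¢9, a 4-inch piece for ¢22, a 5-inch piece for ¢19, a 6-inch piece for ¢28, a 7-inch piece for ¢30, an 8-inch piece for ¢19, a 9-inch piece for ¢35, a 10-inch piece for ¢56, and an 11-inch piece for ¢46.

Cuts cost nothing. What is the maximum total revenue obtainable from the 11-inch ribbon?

60

Let r[k] be the best obtainable value from length k. For each k, try every first piece i and keep the best of price[i] + r[k−i].
r[1] = 4
r[2] = max(4+4, 10+0) = 10
r[3] = max(4+10, 10+4, 9+0) = 14
r[4] = max(4+14, 10+10, 9+4, 22+0) = 22
r[5] = max(4+22, 10+14, 9+10, 22+4, 19+0) = 26
r[6] = max(4+26, 10+22, 9+14, 22+10, 19+4, 28+0) = 32
r[7] = max(4+32, 10+26, 9+22, …, 28+4, 30+0) = 36
r[8] = max(4+36, 10+32, 9+26, …, 30+4, 19+0) = 44
r[9] = max(4+44, 10+36, 9+32, …, 19+4, 35+0) = 48
r[10] = max(4+48, 10+44, 9+36, …, 35+4, 56+0) = 56
r[11] = max(4+56, 10+48, 9+44, …, 56+4, 46+0) = 60
One optimal cutting: 10 + 1 → ¢56 + ¢4 = ¢60.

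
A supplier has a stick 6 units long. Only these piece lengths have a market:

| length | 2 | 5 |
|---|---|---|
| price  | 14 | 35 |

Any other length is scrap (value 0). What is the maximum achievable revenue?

Consider every possible first cut. f[k] is the best of p[i]+f[k−i] over all sellable i≤k.
f[1] = 0
f[2] = 14
f[3] = 14
f[4] = 28  (first piece 2, then f[2]=14)
f[5] = max(14+14, 35+0) = 35
f[6] = max(14+28, 35+0) = 42
One optimal cutting: 2 + 2 + 2 → 42.

42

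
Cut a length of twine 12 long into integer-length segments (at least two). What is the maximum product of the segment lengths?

Let g[k] be the best product for length k (with at least one cut). For each first piece i, the rest contributes max(k−i, g[k−i]).
g[2] = 1·max(1,0) = 1·1 = 1
g[3] = max(1·2, 2·1) = 2
g[4] = max(1·3, 2·2, 3·1) = 4
g[5] = max(1·4, 2·3, 3·2, 4·1) = 6
g[6] = max(1·6, 2·4, 3·3, 4·2, 5·1) = 9
g[7] = max(1·9, 2·6, 3·4, 4·3, 5·2, 6·1) = 12
g[8] = max(1·12, 2·9, 3·6, …, 6·2, 7·1) = 18
g[9] = max(1·18, 2·12, 3·9, …, 7·2, 8·1) = 27
g[10] = max(1·27, 2·18, 3·12, …, 8·2, 9·1) = 36
g[11] = max(1·36, 2·27, 3·18, …, 9·2, 10·1) = 54
g[12] = max(1·54, 2·36, 3·27, …, 10·2, 11·1) = 81
One optimal split: 3 + 3 + 3 + 3; product 3·3·3·3 = 81.

81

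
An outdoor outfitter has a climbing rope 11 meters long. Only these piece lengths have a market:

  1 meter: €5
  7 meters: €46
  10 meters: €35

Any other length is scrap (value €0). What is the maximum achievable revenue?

66

Consider every possible first cut. r[k] is the best of p[i]+r[k−i] over all sellable i≤k.
r[1] = 5
r[2] = 10  (first piece 1, then r[1]=5)
r[3] = 15  (first piece 1, then r[2]=10)
r[4] = 20  (first piece 1, then r[3]=15)
r[5] = 25  (first piece 1, then r[4]=20)
r[6] = 30  (first piece 1, then r[5]=25)
r[7] = max(5+30, 46+0) = 46
r[8] = max(5+46, 46+5) = 51
r[9] = max(5+51, 46+10) = 56
r[10] = max(5+56, 46+15, 35+0) = 61
r[11] = max(5+61, 46+20, 35+5) = 66
One optimal cutting: 7 + 1 + 1 + 1 + 1 → €66.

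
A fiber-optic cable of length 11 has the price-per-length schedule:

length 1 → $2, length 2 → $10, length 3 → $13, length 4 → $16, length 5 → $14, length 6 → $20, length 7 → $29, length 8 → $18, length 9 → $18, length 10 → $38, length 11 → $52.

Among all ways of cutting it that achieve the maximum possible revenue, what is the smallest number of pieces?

Consider every possible first cut. r[k] is the best of p[i]+r[k−i] over all sellable i≤k.
r[1] = 2
r[2] = 10
r[3] = 13
r[4] = 20  (first piece 2, then r[2]=10)
r[5] = 23  (first piece 2, then r[3]=13)
r[6] = 30  (first piece 2, then r[4]=20)
r[7] = 33  (first piece 2, then r[5]=23)
r[8] = 40  (first piece 2, then r[6]=30)
r[9] = 43  (first piece 2, then r[7]=33)
r[10] = 50  (first piece 2, then r[8]=40)
r[11] = 53  (first piece 2, then r[9]=43)
Maximum revenue is $53.
Now minimize piece count subject to staying optimal: for each k, pieces[k] = 1 + min over i with p[i]+r[k−i]=r[k] of pieces[k−i].
pieces[8] = 4
pieces[9] = 4
pieces[10] = 5
pieces[11] = 5

5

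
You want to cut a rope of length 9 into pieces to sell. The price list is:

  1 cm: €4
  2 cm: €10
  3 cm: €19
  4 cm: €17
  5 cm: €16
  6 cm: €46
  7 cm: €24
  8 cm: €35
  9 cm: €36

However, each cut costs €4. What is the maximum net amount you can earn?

Let net[k] be the best obtainable value from length k. For each k, try every first piece i and keep the best of price[i] + net[k−i] minus the 4 cut fee when i<k.
net[1] = 4
net[2] = max(4+4-4, 10+0) = 10
net[3] = max(4+10-4, 10+4-4, 19+0) = 19
net[4] = max(4+19-4, 10+10-4, 19+4-4, 17+0) = 19
net[5] = max(4+19-4, 10+19-4, 19+10-4, 17+4-4, 16+0) = 25
net[6] = max(4+25-4, 10+19-4, 19+19-4, 17+10-4, 16+4-4, 46+0) = 46
net[7] = max(4+46-4, 10+25-4, 19+19-4, …, 46+4-4, 24+0) = 46
net[8] = max(4+46-4, 10+46-4, 19+25-4, …, 24+4-4, 35+0) = 52
net[9] = max(4+52-4, 10+46-4, 19+46-4, …, 35+4-4, 36+0) = 61
One optimal plan: pieces 6 + 3 (1 cut) → €65 − €4 = €61.

61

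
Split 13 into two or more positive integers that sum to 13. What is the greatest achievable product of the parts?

108

Define f[k] = max over 1≤i<k of i · max(k−i, f[k−i]); the inner max lets the remainder stay uncut if that's better.
f[2] = 1×max(1,0) = 1×1 = 1
f[3] = max(1×2, 2×1) = 2
f[4] = max(1×3, 2×2, 3×1) = 4
f[5] = max(1×4, 2×3, 3×2, 4×1) = 6
f[6] = max(1×6, 2×4, 3×3, 4×2, 5×1) = 9
f[7] = max(1×9, 2×6, 3×4, 4×3, 5×2, 6×1) = 12
f[8] = max(1×12, 2×9, 3×6, …, 6×2, 7×1) = 18
f[9] = max(1×18, 2×12, 3×9, …, 7×2, 8×1) = 27
f[10] = max(1×27, 2×18, 3×12, …, 8×2, 9×1) = 36
f[11] = max(1×36, 2×27, 3×18, …, 9×2, 10×1) = 54
f[12] = max(1×54, 2×36, 3×27, …, 10×2, 11×1) = 81
f[13] = max(1×81, 2×54, 3×36, …, 11×2, 12×1) = 108
One optimal split: 3 + 3 + 3 + 2 + 2; product 3×3×3×2×2 = 108.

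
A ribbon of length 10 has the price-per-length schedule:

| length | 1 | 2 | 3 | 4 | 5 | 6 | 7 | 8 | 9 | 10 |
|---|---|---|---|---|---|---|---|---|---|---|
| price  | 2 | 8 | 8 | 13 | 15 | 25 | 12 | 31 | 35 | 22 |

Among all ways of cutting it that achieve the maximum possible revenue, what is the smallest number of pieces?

Build r[k] bottom-up: r[k] = max over allowed piece i of (p[i] + r[k−i]).
r[1] = 2
r[2] = 8
r[3] = 10  (first piece 1, then r[2]=8)
r[4] = 16  (first piece 2, then r[2]=8)
r[5] = 18  (first piece 1, then r[4]=16)
r[6] = 25
r[7] = 27  (first piece 1, then r[6]=25)
r[8] = 33  (first piece 2, then r[6]=25)
r[9] = 35  (first piece 1, then r[8]=33)
r[10] = 41  (first piece 2, then r[8]=33)
Maximum revenue is ¢41.
Now minimize piece count subject to staying optimal: for each k, pieces[k] = 1 + min over i with p[i]+r[k−i]=r[k] of pieces[k−i].
pieces[7] = 2
pieces[8] = 2
pieces[9] = 1
pieces[10] = 3

3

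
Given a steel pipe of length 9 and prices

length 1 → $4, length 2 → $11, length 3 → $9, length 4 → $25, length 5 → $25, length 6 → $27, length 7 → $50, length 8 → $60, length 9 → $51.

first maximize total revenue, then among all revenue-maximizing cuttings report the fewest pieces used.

2

Consider every possible first cut. r[k] is the best of p[i]+r[k−i] over all sellable i≤k.
r[1] = 4
r[2] = max(4+4, 11+0) = 11
r[3] = max(4+11, 11+4, 9+0) = 15
r[4] = max(4+15, 11+11, 9+4, 25+0) = 25
r[5] = max(4+25, 11+15, 9+11, 25+4, 25+0) = 29
r[6] = max(4+29, 11+25, 9+15, 25+11, 25+4, 27+0) = 36
r[7] = max(4+36, 11+29, 9+25, …, 27+4, 50+0) = 50
r[8] = max(4+50, 11+36, 9+29, …, 50+4, 60+0) = 60
r[9] = max(4+60, 11+50, 9+36, …, 60+4, 51+0) = 64
Maximum revenue is $64.
Now minimize piece count subject to staying optimal: for each k, pieces[k] = 1 + min over i with p[i]+r[k−i]=r[k] of pieces[k−i].
pieces[6] = 2
pieces[7] = 1
pieces[8] = 1
pieces[9] = 2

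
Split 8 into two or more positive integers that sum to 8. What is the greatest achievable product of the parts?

18

Let f[k] be the best product for length k (with at least one cut). For each first piece i, the rest contributes max(k−i, f[k−i]).
f[2] = 1×max(1,0) = 1×1 = 1
f[3] = 1×max(2,1) = 1×2 = 2
f[4] = 2×max(2,1) = 2×2 = 4
f[5] = 2×max(3,2) = 2×3 = 6
f[6] = 3×max(3,2) = 3×3 = 9
f[7] = 2×max(5,6) = 2×6 = 12
f[8] = 2×max(6,9) = 2×9 = 18
One optimal split: 3 + 3 + 2; product 3×3×2 = 18.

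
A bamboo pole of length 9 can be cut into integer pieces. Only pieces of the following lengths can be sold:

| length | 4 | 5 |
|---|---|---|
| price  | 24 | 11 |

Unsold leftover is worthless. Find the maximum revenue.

Consider every possible first cut. best[k] is the best of p[i]+best[k−i] over all sellable i≤k.
best[1] = 0
best[2] = 0
best[3] = 0
best[4] = 24
best[5] = max(24+0, 11+0) = 24
best[6] = max(24+0, 11+0) = 24
best[7] = max(24+0, 11+0) = 24
best[8] = max(24+24, 11+0) = 48
best[9] = max(24+24, 11+24) = 48
One optimal cutting: pieces 4 + 4 with 1 foot of scrap → $48.

48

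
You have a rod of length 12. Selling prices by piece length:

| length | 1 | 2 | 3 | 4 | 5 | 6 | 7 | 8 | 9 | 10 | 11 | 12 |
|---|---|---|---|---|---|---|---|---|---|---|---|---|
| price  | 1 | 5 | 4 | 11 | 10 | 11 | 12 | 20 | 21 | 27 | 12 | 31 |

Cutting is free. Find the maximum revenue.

33

Consider every possible first cut. best[k] is the best of p[i]+best[k−i] over all sellable i≤k.
best[1] = 1
best[2] = max(1+1, 5+0) = 5
best[3] = max(1+5, 5+1, 4+0) = 6
best[4] = max(1+6, 5+5, 4+1, 11+0) = 11
best[5] = max(1+11, 5+6, 4+5, 11+1, 10+0) = 12
best[6] = max(1+12, 5+11, 4+6, 11+5, 10+1, 11+0) = 16
best[7] = max(1+16, 5+12, 4+11, …, 11+1, 12+0) = 17
best[8] = max(1+17, 5+16, 4+12, …, 12+1, 20+0) = 22
best[9] = max(1+22, 5+17, 4+16, …, 20+1, 21+0) = 23
best[10] = max(1+23, 5+22, 4+17, …, 21+1, 27+0) = 27
best[11] = max(1+27, 5+23, 4+22, …, 27+1, 12+0) = 28
best[12] = max(1+28, 5+27, 4+23, …, 12+1, 31+0) = 33
One optimal cutting: 4 + 4 + 4 → €11 + €11 + €11 = €33.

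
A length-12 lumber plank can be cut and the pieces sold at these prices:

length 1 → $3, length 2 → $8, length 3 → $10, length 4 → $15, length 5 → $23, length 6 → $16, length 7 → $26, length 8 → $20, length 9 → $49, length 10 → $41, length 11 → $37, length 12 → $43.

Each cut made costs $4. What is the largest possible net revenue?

55

Build v[k] bottom-up: v[k] = max over allowed piece i of (p[i] + v[k−i]) − 4 per cut.
v[1] = 3
v[2] = max(3+3-4, 8+0) = 8
v[3] = max(3+8-4, 8+3-4, 10+0) = 10
v[4] = max(3+10-4, 8+8-4, 10+3-4, 15+0) = 15
v[5] = max(3+15-4, 8+10-4, 10+8-4, 15+3-4, 23+0) = 23
v[6] = max(3+23-4, 8+15-4, 10+10-4, 15+8-4, 23+3-4, 16+0) = 22
v[7] = max(3+22-4, 8+23-4, 10+15-4, …, 16+3-4, 26+0) = 27
v[8] = max(3+27-4, 8+22-4, 10+23-4, …, 26+3-4, 20+0) = 29
v[9] = max(3+29-4, 8+27-4, 10+22-4, …, 20+3-4, 49+0) = 49
v[10] = max(3+49-4, 8+29-4, 10+27-4, …, 49+3-4, 41+0) = 48
v[11] = max(3+48-4, 8+49-4, 10+29-4, …, 41+3-4, 37+0) = 53
v[12] = max(3+53-4, 8+48-4, 10+49-4, …, 37+3-4, 43+0) = 55
One optimal plan: pieces 9 + 3 (1 cut) → $59 − $4 = $55.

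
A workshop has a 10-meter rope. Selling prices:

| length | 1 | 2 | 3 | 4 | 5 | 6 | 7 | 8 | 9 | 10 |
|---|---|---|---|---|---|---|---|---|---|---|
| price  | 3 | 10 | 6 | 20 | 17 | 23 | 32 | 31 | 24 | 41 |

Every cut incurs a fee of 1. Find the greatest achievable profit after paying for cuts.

Let v[k] be the best obtainable value from length k. For each k, try every first piece i and keep the best of price[i] + v[k−i] minus the 1 cut fee when i<k.
v[1] = 3
v[2] = max(3+3-1, 10+0) = 10
v[3] = max(3+10-1, 10+3-1, 6+0) = 12
v[4] = max(3+12-1, 10+10-1, 6+3-1, 20+0) = 20
v[5] = max(3+20-1, 10+12-1, 6+10-1, 20+3-1, 17+0) = 22
v[6] = max(3+22-1, 10+20-1, 6+12-1, 20+10-1, 17+3-1, 23+0) = 29
v[7] = max(3+29-1, 10+22-1, 6+20-1, …, 23+3-1, 32+0) = 32
v[8] = max(3+32-1, 10+29-1, 6+22-1, …, 32+3-1, 31+0) = 39
v[9] = max(3+39-1, 10+32-1, 6+29-1, …, 31+3-1, 24+0) = 41
v[10] = max(3+41-1, 10+39-1, 6+32-1, …, 24+3-1, 41+0) = 48
One optimal plan: pieces 4 + 4 + 2 (2 cuts) → 50 − 2 = 48.

48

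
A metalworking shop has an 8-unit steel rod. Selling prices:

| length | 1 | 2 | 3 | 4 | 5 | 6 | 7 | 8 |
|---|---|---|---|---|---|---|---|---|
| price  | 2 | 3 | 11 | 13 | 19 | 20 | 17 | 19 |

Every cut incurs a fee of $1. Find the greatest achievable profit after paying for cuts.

Let net[k] be the best obtainable value from length k. For each k, try every first piece i and keep the best of price[i] + net[k−i] minus the 1 cut fee when i<k.
net[1] = 2
net[2] = max(2+2-1, 3+0) = 3
net[3] = max(2+3-1, 3+2-1, 11+0) = 11
net[4] = max(2+11-1, 3+3-1, 11+2-1, 13+0) = 13
net[5] = max(2+13-1, 3+11-1, 11+3-1, 13+2-1, 19+0) = 19
net[6] = max(2+19-1, 3+13-1, 11+11-1, 13+3-1, 19+2-1, 20+0) = 21
net[7] = max(2+21-1, 3+19-1, 11+13-1, …, 20+2-1, 17+0) = 23
net[8] = max(2+23-1, 3+21-1, 11+19-1, …, 17+2-1, 19+0) = 29
One optimal plan: pieces 5 + 3 (1 cut) → $30 − $1 = $29.

29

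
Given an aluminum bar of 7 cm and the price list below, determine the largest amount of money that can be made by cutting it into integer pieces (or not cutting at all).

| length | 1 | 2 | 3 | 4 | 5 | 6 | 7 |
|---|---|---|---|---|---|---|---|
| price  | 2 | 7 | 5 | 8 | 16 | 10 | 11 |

23

Build v[k] bottom-up: v[k] = max over allowed piece i of (p[i] + v[k−i]).
v[1] = 2
v[2] = max(2+2, 7+0) = 7
v[3] = max(2+7, 7+2, 5+0) = 9
v[4] = max(2+9, 7+7, 5+2, 8+0) = 14
v[5] = max(2+14, 7+9, 5+7, 8+2, 16+0) = 16
v[6] = max(2+16, 7+14, 5+9, 8+7, 16+2, 10+0) = 21
v[7] = max(2+21, 7+16, 5+14, …, 10+2, 11+0) = 23
One optimal cutting: 2 + 2 + 2 + 1 → $7 + $7 + $7 + $2 = $23.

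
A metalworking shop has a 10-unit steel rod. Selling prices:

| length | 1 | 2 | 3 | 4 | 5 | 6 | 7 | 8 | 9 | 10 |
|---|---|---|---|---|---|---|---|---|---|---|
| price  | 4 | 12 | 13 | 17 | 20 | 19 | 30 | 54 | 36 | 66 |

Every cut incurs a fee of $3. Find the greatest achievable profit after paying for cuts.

Build r[k] bottom-up: r[k] = max over allowed piece i of (p[i] + r[k−i]) − 3 per cut.
r[1] = 4
r[2] = 12
r[3] = 13  (first piece 1, then r[2]=12)
r[4] = 21  (first piece 2, then r[2]=12)
r[5] = 22  (first piece 1, then r[4]=21)
r[6] = 30  (first piece 2, then r[4]=21)
r[7] = 31  (first piece 1, then r[6]=30)
r[8] = 54
r[9] = 55  (first piece 1, then r[8]=54)
r[10] = 66
Best is to make no cuts and sell whole for $66.

66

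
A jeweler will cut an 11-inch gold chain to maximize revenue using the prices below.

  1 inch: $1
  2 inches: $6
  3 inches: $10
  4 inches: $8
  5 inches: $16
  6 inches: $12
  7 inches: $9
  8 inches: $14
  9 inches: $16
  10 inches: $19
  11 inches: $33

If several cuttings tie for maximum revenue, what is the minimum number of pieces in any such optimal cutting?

3

Build r[k] bottom-up: r[k] = max over allowed piece i of (p[i] + r[k−i]).
r[1] = 1
r[2] = 6
r[3] = 10
r[4] = 12  (first piece 2, then r[2]=6)
r[5] = 16  (first piece 2, then r[3]=10)
r[6] = 20  (first piece 3, then r[3]=10)
r[7] = 22  (first piece 2, then r[5]=16)
r[8] = 26  (first piece 2, then r[6]=20)
r[9] = 30  (first piece 3, then r[6]=20)
r[10] = 32  (first piece 2, then r[8]=26)
r[11] = 36  (first piece 2, then r[9]=30)
Maximum revenue is $36.
Now minimize piece count subject to staying optimal: for each k, pieces[k] = 1 + min over i with p[i]+r[k−i]=r[k] of pieces[k−i].
pieces[8] = 2
pieces[9] = 3
pieces[10] = 2
pieces[11] = 3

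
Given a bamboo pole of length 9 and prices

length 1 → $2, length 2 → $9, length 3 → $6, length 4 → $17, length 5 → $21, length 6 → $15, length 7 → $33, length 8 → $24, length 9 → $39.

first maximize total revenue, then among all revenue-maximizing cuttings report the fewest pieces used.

Consider every possible first cut. r[k] is the best of p[i]+r[k−i] over all sellable i≤k.
r[1] = 2
r[2] = max(2+2, 9+0) = 9
r[3] = max(2+9, 9+2, 6+0) = 11
r[4] = max(2+11, 9+9, 6+2, 17+0) = 18
r[5] = max(2+18, 9+11, 6+9, 17+2, 21+0) = 21
r[6] = max(2+21, 9+18, 6+11, 17+9, 21+2, 15+0) = 27
r[7] = max(2+27, 9+21, 6+18, …, 15+2, 33+0) = 33
r[8] = max(2+33, 9+27, 6+21, …, 33+2, 24+0) = 36
r[9] = max(2+36, 9+33, 6+27, …, 24+2, 39+0) = 42
Maximum revenue is $42.
Now minimize piece count subject to staying optimal: for each k, pieces[k] = 1 + min over i with p[i]+r[k−i]=r[k] of pieces[k−i].
pieces[6] = 3
pieces[7] = 1
pieces[8] = 4
pieces[9] = 2

2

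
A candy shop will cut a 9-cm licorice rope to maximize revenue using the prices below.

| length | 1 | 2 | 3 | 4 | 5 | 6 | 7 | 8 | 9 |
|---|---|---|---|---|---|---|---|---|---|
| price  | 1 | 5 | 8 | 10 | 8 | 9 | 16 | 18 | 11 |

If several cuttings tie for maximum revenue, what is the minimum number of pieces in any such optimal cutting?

3

Consider every possible first cut. r[k] is the best of p[i]+r[k−i] over all sellable i≤k.
r[1] = 1
r[2] = 5
r[3] = 8
r[4] = 10  (first piece 2, then r[2]=5)
r[5] = 13  (first piece 2, then r[3]=8)
r[6] = 16  (first piece 3, then r[3]=8)
r[7] = 18  (first piece 2, then r[5]=13)
r[8] = 21  (first piece 2, then r[6]=16)
r[9] = 24  (first piece 3, then r[6]=16)
Maximum revenue is ¢24.
Now minimize piece count subject to staying optimal: for each k, pieces[k] = 1 + min over i with p[i]+r[k−i]=r[k] of pieces[k−i].
pieces[6] = 2
pieces[7] = 2
pieces[8] = 3
pieces[9] = 3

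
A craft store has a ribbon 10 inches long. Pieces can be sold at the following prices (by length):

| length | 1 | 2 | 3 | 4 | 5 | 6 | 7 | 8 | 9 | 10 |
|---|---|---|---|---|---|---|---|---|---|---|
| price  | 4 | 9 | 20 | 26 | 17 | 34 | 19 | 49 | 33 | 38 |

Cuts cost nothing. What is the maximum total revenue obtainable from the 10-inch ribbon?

Let r[k] be the best obtainable value from length k. For each k, try every first piece i and keep the best of price[i] + r[k−i].
r[1] = 4
r[2] = 9
r[3] = 20
r[4] = 26
r[5] = 30  (first piece 1, then r[4]=26)
r[6] = 40  (first piece 3, then r[3]=20)
r[7] = 46  (first piece 3, then r[4]=26)
r[8] = 52  (first piece 4, then r[4]=26)
r[9] = 60  (first piece 3, then r[6]=40)
r[10] = 66  (first piece 3, then r[7]=46)
One optimal cutting: 4 + 3 + 3 → ¢26 + ¢20 + ¢20 = ¢66.

66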